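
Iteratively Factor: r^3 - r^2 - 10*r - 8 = (r + 2)*(r^2 - 3*r - 4) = (r + 1)*(r + 2)*(r - 4)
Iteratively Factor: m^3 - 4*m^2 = (m)*(m^2 - 4*m) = m^2*(m - 4)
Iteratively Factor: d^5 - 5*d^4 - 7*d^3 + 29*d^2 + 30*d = (d)*(d^4 - 5*d^3 - 7*d^2 + 29*d + 30) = d*(d + 1)*(d^3 - 6*d^2 - d + 30) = d*(d + 1)*(d + 2)*(d^2 - 8*d + 15) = d*(d - 3)*(d + 1)*(d + 2)*(d - 5)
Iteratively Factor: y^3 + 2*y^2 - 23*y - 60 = (y + 4)*(y^2 - 2*y - 15) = (y + 3)*(y + 4)*(y - 5)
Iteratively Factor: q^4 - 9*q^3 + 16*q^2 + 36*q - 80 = (q - 5)*(q^3 - 4*q^2 - 4*q + 16) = (q - 5)*(q - 2)*(q^2 - 2*q - 8) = (q - 5)*(q - 4)*(q - 2)*(q + 2)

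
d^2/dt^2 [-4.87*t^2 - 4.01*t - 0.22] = -9.74000000000000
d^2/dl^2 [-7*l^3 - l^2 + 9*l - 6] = -42*l - 2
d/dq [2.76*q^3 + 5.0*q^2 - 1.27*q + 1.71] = 8.28*q^2 + 10.0*q - 1.27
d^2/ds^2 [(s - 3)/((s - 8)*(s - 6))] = 2*(s^3 - 9*s^2 - 18*s + 228)/(s^6 - 42*s^5 + 732*s^4 - 6776*s^3 + 35136*s^2 - 96768*s + 110592)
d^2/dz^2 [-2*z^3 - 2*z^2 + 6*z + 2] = -12*z - 4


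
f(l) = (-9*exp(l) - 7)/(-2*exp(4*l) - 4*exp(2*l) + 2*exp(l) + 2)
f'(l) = (-9*exp(l) - 7)*(8*exp(4*l) + 8*exp(2*l) - 2*exp(l))/(-2*exp(4*l) - 4*exp(2*l) + 2*exp(l) + 2)^2 - 9*exp(l)/(-2*exp(4*l) - 4*exp(2*l) + 2*exp(l) + 2)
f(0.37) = 1.63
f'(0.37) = -5.46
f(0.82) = 0.41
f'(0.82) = -1.21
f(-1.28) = -4.25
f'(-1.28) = -1.33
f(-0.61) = -6.87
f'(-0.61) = -10.65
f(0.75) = 0.50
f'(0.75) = -1.50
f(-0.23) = -53.02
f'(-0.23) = -1347.73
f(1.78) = 0.02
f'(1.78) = -0.07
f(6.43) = 0.00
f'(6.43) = -0.00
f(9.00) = 0.00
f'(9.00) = 0.00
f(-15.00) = -3.50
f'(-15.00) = 0.00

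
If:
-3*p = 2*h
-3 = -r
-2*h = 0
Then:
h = 0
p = 0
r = 3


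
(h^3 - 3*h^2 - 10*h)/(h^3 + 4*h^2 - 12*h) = (h^2 - 3*h - 10)/(h^2 + 4*h - 12)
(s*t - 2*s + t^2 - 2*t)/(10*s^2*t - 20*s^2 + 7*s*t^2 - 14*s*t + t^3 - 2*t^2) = (s + t)/(10*s^2 + 7*s*t + t^2)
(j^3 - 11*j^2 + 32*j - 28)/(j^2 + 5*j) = (j^3 - 11*j^2 + 32*j - 28)/(j*(j + 5))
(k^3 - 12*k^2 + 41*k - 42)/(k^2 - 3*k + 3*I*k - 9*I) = (k^2 - 9*k + 14)/(k + 3*I)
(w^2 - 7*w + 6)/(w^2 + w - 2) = (w - 6)/(w + 2)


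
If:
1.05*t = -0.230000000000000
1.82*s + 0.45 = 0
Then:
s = -0.25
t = -0.22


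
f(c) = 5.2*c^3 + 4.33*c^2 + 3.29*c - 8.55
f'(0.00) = 3.29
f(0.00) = -8.55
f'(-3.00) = 117.71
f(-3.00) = -119.85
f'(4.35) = 336.15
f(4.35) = 515.72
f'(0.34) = 8.04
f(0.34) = -6.73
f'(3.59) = 235.43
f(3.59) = 299.66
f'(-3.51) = 165.09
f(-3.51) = -191.62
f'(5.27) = 482.19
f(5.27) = 890.13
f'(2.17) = 95.54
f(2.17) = 72.11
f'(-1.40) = 21.74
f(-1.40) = -18.94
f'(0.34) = 8.04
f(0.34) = -6.73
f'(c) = 15.6*c^2 + 8.66*c + 3.29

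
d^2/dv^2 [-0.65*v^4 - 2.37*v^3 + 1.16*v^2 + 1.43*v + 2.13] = -7.8*v^2 - 14.22*v + 2.32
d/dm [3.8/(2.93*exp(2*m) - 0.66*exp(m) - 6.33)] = (2.508 - 22.268*exp(m))*exp(m)/(-2.93*exp(2*m) + 0.66*exp(m) + 6.33)^2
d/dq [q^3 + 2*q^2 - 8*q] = 3*q^2 + 4*q - 8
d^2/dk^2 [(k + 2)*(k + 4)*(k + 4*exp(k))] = 4*k^2*exp(k) + 40*k*exp(k) + 6*k + 88*exp(k) + 12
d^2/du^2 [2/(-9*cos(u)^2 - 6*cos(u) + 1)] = 3*(216*sin(u)^4 - 156*sin(u)^2 - 131*cos(u) + 27*cos(3*u) - 120)/(-9*sin(u)^2 + 6*cos(u) + 8)^3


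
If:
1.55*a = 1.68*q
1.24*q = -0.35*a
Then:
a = 0.00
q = 0.00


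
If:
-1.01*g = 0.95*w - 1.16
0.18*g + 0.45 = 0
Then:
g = -2.50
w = 3.88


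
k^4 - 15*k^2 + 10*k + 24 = (k - 3)*(k - 2)*(k + 1)*(k + 4)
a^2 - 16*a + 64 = (a - 8)^2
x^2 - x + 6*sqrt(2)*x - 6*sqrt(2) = (x - 1)*(x + 6*sqrt(2))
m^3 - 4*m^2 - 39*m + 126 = (m - 7)*(m - 3)*(m + 6)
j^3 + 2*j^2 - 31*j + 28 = (j - 4)*(j - 1)*(j + 7)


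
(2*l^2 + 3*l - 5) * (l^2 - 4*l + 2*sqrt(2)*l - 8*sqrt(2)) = 2*l^4 - 5*l^3 + 4*sqrt(2)*l^3 - 17*l^2 - 10*sqrt(2)*l^2 - 34*sqrt(2)*l + 20*l + 40*sqrt(2)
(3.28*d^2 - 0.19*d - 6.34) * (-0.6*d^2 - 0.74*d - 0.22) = -1.968*d^4 - 2.3132*d^3 + 3.223*d^2 + 4.7334*d + 1.3948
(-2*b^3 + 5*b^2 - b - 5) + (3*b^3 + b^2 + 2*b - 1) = b^3 + 6*b^2 + b - 6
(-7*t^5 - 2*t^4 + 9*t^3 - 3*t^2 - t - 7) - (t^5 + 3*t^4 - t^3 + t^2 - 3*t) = -8*t^5 - 5*t^4 + 10*t^3 - 4*t^2 + 2*t - 7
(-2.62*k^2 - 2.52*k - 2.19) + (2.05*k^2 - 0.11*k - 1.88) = -0.57*k^2 - 2.63*k - 4.07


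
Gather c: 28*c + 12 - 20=28*c - 8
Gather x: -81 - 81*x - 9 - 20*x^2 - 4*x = -20*x^2 - 85*x - 90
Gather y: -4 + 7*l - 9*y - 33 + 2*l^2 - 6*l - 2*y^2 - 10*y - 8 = 2*l^2 + l - 2*y^2 - 19*y - 45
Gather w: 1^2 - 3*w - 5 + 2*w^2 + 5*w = 2*w^2 + 2*w - 4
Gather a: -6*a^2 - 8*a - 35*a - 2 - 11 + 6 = -6*a^2 - 43*a - 7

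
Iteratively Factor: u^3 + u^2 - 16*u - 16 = (u - 4)*(u^2 + 5*u + 4) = (u - 4)*(u + 1)*(u + 4)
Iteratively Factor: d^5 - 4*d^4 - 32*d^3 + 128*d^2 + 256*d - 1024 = (d - 4)*(d^4 - 32*d^2 + 256) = (d - 4)^2*(d^3 + 4*d^2 - 16*d - 64) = (d - 4)^3*(d^2 + 8*d + 16) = (d - 4)^3*(d + 4)*(d + 4)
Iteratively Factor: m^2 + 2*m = (m + 2)*(m)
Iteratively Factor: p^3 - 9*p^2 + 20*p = (p - 4)*(p^2 - 5*p) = (p - 5)*(p - 4)*(p)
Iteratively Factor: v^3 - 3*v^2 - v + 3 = (v + 1)*(v^2 - 4*v + 3) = (v - 1)*(v + 1)*(v - 3)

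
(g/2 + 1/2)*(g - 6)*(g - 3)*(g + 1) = g^4/2 - 7*g^3/2 + g^2/2 + 27*g/2 + 9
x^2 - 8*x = x*(x - 8)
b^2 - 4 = (b - 2)*(b + 2)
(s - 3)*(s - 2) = s^2 - 5*s + 6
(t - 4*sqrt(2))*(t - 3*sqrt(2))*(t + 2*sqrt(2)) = t^3 - 5*sqrt(2)*t^2 - 4*t + 48*sqrt(2)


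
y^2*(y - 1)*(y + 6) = y^4 + 5*y^3 - 6*y^2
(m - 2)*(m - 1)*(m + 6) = m^3 + 3*m^2 - 16*m + 12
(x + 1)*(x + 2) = x^2 + 3*x + 2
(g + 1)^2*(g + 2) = g^3 + 4*g^2 + 5*g + 2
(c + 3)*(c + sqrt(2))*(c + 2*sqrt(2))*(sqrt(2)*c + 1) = sqrt(2)*c^4 + 3*sqrt(2)*c^3 + 7*c^3 + 7*sqrt(2)*c^2 + 21*c^2 + 4*c + 21*sqrt(2)*c + 12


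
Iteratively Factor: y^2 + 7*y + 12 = (y + 4)*(y + 3)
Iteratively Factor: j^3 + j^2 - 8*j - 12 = (j - 3)*(j^2 + 4*j + 4) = (j - 3)*(j + 2)*(j + 2)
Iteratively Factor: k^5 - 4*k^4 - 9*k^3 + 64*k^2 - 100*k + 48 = (k - 1)*(k^4 - 3*k^3 - 12*k^2 + 52*k - 48) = (k - 3)*(k - 1)*(k^3 - 12*k + 16) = (k - 3)*(k - 2)*(k - 1)*(k^2 + 2*k - 8) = (k - 3)*(k - 2)*(k - 1)*(k + 4)*(k - 2)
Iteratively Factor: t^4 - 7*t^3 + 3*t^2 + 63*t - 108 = (t - 3)*(t^3 - 4*t^2 - 9*t + 36) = (t - 4)*(t - 3)*(t^2 - 9) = (t - 4)*(t - 3)*(t + 3)*(t - 3)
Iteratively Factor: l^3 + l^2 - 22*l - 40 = (l + 2)*(l^2 - l - 20) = (l - 5)*(l + 2)*(l + 4)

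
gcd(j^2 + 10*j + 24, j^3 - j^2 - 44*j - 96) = j + 4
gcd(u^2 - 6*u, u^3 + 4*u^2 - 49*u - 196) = 1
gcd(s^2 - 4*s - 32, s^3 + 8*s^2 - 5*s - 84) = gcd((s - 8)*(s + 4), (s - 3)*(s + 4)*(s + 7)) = s + 4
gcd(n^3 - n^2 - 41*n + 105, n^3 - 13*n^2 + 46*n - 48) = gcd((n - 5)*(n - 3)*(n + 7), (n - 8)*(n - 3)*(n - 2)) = n - 3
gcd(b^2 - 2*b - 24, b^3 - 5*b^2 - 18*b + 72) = b^2 - 2*b - 24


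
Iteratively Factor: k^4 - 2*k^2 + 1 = (k + 1)*(k^3 - k^2 - k + 1) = (k - 1)*(k + 1)*(k^2 - 1) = (k - 1)*(k + 1)^2*(k - 1)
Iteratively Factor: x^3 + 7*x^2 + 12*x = (x + 4)*(x^2 + 3*x) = (x + 3)*(x + 4)*(x)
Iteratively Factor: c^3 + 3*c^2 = (c + 3)*(c^2) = c*(c + 3)*(c)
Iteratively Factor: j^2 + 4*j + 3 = (j + 3)*(j + 1)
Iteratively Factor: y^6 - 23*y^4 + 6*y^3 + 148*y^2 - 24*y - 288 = (y - 3)*(y^5 + 3*y^4 - 14*y^3 - 36*y^2 + 40*y + 96) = (y - 3)*(y + 4)*(y^4 - y^3 - 10*y^2 + 4*y + 24) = (y - 3)^2*(y + 4)*(y^3 + 2*y^2 - 4*y - 8) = (y - 3)^2*(y + 2)*(y + 4)*(y^2 - 4) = (y - 3)^2*(y - 2)*(y + 2)*(y + 4)*(y + 2)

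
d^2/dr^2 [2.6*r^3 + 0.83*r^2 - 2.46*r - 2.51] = 15.6*r + 1.66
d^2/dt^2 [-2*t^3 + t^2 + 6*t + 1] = 2 - 12*t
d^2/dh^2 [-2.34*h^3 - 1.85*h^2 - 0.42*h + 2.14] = -14.04*h - 3.7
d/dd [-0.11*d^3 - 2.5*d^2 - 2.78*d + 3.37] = -0.33*d^2 - 5.0*d - 2.78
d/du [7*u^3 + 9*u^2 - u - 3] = 21*u^2 + 18*u - 1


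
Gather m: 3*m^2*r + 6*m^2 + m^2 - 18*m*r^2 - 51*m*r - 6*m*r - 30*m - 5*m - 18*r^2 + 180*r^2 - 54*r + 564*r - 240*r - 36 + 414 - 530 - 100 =m^2*(3*r + 7) + m*(-18*r^2 - 57*r - 35) + 162*r^2 + 270*r - 252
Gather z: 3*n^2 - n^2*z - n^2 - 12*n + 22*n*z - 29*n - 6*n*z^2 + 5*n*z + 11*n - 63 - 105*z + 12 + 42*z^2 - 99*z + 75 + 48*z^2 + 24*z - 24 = 2*n^2 - 30*n + z^2*(90 - 6*n) + z*(-n^2 + 27*n - 180)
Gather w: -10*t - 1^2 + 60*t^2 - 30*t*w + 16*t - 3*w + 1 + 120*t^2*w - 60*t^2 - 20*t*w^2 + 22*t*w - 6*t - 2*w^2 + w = w^2*(-20*t - 2) + w*(120*t^2 - 8*t - 2)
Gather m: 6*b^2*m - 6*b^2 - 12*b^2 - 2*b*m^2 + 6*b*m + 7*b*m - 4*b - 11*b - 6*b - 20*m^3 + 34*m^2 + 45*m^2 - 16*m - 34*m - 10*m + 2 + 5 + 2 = -18*b^2 - 21*b - 20*m^3 + m^2*(79 - 2*b) + m*(6*b^2 + 13*b - 60) + 9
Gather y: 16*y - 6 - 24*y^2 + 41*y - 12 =-24*y^2 + 57*y - 18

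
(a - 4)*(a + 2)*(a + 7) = a^3 + 5*a^2 - 22*a - 56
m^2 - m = m*(m - 1)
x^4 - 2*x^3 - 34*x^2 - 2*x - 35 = (x - 7)*(x + 5)*(x - I)*(x + I)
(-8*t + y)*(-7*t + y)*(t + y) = 56*t^3 + 41*t^2*y - 14*t*y^2 + y^3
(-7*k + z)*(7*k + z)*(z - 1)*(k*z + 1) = -49*k^3*z^2 + 49*k^3*z - 49*k^2*z + 49*k^2 + k*z^4 - k*z^3 + z^3 - z^2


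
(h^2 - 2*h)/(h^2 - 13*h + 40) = h*(h - 2)/(h^2 - 13*h + 40)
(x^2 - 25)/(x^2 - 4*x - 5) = (x + 5)/(x + 1)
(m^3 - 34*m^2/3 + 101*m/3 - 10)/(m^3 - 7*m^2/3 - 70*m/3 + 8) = (m - 5)/(m + 4)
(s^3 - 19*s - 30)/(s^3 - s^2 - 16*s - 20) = (s + 3)/(s + 2)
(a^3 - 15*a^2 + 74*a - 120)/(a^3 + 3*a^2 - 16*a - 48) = (a^2 - 11*a + 30)/(a^2 + 7*a + 12)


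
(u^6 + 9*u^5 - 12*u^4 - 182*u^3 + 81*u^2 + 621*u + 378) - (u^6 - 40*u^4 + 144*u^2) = 9*u^5 + 28*u^4 - 182*u^3 - 63*u^2 + 621*u + 378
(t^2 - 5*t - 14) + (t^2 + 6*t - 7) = 2*t^2 + t - 21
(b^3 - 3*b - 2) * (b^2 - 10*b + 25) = b^5 - 10*b^4 + 22*b^3 + 28*b^2 - 55*b - 50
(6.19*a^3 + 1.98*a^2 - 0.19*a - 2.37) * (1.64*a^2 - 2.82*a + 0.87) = 10.1516*a^5 - 14.2086*a^4 - 0.5099*a^3 - 1.6284*a^2 + 6.5181*a - 2.0619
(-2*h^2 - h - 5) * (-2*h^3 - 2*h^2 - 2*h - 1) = 4*h^5 + 6*h^4 + 16*h^3 + 14*h^2 + 11*h + 5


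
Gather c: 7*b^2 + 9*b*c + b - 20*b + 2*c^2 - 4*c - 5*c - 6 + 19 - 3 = 7*b^2 - 19*b + 2*c^2 + c*(9*b - 9) + 10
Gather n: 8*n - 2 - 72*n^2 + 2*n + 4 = -72*n^2 + 10*n + 2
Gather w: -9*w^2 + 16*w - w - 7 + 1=-9*w^2 + 15*w - 6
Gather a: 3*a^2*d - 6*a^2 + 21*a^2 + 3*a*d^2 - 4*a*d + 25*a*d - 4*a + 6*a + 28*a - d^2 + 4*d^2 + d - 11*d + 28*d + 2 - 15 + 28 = a^2*(3*d + 15) + a*(3*d^2 + 21*d + 30) + 3*d^2 + 18*d + 15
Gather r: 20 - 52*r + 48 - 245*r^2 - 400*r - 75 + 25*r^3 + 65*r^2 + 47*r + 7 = 25*r^3 - 180*r^2 - 405*r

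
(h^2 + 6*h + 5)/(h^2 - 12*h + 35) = (h^2 + 6*h + 5)/(h^2 - 12*h + 35)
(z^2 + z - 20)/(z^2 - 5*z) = (z^2 + z - 20)/(z*(z - 5))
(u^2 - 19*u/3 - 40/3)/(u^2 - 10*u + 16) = (u + 5/3)/(u - 2)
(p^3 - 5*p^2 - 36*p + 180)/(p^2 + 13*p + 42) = (p^2 - 11*p + 30)/(p + 7)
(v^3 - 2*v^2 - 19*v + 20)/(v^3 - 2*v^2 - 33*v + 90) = (v^2 + 3*v - 4)/(v^2 + 3*v - 18)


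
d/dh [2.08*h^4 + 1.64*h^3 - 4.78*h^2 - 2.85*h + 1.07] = 8.32*h^3 + 4.92*h^2 - 9.56*h - 2.85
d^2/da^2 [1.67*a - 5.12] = 0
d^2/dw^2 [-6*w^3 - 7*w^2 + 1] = -36*w - 14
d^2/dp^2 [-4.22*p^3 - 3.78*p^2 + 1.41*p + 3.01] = -25.32*p - 7.56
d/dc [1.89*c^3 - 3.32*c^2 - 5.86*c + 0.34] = 5.67*c^2 - 6.64*c - 5.86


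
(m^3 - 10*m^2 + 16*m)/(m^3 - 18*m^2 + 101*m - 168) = m*(m - 2)/(m^2 - 10*m + 21)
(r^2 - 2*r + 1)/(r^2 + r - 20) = (r^2 - 2*r + 1)/(r^2 + r - 20)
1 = 1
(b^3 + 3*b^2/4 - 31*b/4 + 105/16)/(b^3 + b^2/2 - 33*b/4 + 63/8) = (4*b - 5)/(2*(2*b - 3))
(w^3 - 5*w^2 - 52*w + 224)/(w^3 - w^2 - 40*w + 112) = (w - 8)/(w - 4)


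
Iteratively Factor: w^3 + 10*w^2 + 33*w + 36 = (w + 3)*(w^2 + 7*w + 12) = (w + 3)^2*(w + 4)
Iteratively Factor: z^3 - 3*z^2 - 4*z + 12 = (z - 2)*(z^2 - z - 6) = (z - 3)*(z - 2)*(z + 2)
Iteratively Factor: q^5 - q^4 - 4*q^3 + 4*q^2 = (q)*(q^4 - q^3 - 4*q^2 + 4*q) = q^2*(q^3 - q^2 - 4*q + 4) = q^2*(q - 1)*(q^2 - 4) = q^2*(q - 2)*(q - 1)*(q + 2)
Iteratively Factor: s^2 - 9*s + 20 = (s - 5)*(s - 4)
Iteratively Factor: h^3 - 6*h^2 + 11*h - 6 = (h - 3)*(h^2 - 3*h + 2) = (h - 3)*(h - 2)*(h - 1)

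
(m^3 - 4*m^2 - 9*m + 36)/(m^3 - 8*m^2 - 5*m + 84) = (m - 3)/(m - 7)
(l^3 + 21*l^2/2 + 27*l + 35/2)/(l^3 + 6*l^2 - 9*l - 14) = (l + 5/2)/(l - 2)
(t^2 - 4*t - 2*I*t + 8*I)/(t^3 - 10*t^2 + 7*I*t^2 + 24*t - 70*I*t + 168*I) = (t - 2*I)/(t^2 + t*(-6 + 7*I) - 42*I)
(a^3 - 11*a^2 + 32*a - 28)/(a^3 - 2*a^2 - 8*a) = (-a^3 + 11*a^2 - 32*a + 28)/(a*(-a^2 + 2*a + 8))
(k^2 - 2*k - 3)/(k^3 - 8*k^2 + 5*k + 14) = (k - 3)/(k^2 - 9*k + 14)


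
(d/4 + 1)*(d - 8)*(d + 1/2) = d^3/4 - 7*d^2/8 - 17*d/2 - 4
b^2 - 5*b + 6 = (b - 3)*(b - 2)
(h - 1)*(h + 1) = h^2 - 1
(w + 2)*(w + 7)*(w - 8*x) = w^3 - 8*w^2*x + 9*w^2 - 72*w*x + 14*w - 112*x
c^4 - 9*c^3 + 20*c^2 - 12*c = c*(c - 6)*(c - 2)*(c - 1)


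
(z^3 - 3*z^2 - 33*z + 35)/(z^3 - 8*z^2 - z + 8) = (z^2 - 2*z - 35)/(z^2 - 7*z - 8)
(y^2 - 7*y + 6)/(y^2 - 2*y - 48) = (-y^2 + 7*y - 6)/(-y^2 + 2*y + 48)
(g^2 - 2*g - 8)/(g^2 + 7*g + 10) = (g - 4)/(g + 5)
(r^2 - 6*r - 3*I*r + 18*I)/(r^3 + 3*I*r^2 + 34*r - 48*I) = (r - 6)/(r^2 + 6*I*r + 16)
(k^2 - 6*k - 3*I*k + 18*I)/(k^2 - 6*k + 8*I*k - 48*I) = (k - 3*I)/(k + 8*I)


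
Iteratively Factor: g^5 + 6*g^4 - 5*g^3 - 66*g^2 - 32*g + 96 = (g - 1)*(g^4 + 7*g^3 + 2*g^2 - 64*g - 96) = (g - 3)*(g - 1)*(g^3 + 10*g^2 + 32*g + 32) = (g - 3)*(g - 1)*(g + 2)*(g^2 + 8*g + 16) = (g - 3)*(g - 1)*(g + 2)*(g + 4)*(g + 4)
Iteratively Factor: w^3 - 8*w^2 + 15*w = (w - 3)*(w^2 - 5*w) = w*(w - 3)*(w - 5)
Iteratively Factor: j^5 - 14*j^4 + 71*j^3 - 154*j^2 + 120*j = (j)*(j^4 - 14*j^3 + 71*j^2 - 154*j + 120) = j*(j - 4)*(j^3 - 10*j^2 + 31*j - 30) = j*(j - 4)*(j - 3)*(j^2 - 7*j + 10) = j*(j - 4)*(j - 3)*(j - 2)*(j - 5)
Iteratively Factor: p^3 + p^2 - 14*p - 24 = (p - 4)*(p^2 + 5*p + 6) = (p - 4)*(p + 2)*(p + 3)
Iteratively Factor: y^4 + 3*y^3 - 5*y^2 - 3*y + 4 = (y + 1)*(y^3 + 2*y^2 - 7*y + 4) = (y - 1)*(y + 1)*(y^2 + 3*y - 4) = (y - 1)*(y + 1)*(y + 4)*(y - 1)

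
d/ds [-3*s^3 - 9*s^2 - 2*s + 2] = -9*s^2 - 18*s - 2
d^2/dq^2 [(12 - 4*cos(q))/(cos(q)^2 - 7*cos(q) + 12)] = 4*(cos(q)^2 + 4*cos(q) - 2)/(cos(q) - 4)^3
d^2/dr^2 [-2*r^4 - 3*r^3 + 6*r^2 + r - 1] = -24*r^2 - 18*r + 12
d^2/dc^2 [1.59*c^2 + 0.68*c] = 3.18000000000000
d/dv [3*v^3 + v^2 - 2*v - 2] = 9*v^2 + 2*v - 2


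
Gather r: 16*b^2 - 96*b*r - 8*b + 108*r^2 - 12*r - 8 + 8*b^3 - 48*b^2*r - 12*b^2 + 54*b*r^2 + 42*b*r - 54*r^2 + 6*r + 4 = 8*b^3 + 4*b^2 - 8*b + r^2*(54*b + 54) + r*(-48*b^2 - 54*b - 6) - 4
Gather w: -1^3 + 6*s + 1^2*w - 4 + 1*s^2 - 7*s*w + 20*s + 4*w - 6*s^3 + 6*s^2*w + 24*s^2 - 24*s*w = -6*s^3 + 25*s^2 + 26*s + w*(6*s^2 - 31*s + 5) - 5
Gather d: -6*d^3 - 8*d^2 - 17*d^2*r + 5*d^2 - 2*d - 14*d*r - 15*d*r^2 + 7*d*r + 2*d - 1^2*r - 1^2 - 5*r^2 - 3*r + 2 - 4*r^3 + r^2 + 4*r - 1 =-6*d^3 + d^2*(-17*r - 3) + d*(-15*r^2 - 7*r) - 4*r^3 - 4*r^2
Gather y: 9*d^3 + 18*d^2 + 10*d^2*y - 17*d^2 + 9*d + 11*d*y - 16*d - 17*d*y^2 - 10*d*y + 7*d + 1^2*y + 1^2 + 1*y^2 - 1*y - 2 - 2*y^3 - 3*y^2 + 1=9*d^3 + d^2 - 2*y^3 + y^2*(-17*d - 2) + y*(10*d^2 + d)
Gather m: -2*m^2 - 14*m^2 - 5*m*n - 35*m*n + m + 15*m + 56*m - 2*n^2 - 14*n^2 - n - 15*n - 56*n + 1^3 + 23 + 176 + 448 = -16*m^2 + m*(72 - 40*n) - 16*n^2 - 72*n + 648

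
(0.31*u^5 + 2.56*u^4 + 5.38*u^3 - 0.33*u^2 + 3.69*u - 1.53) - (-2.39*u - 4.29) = 0.31*u^5 + 2.56*u^4 + 5.38*u^3 - 0.33*u^2 + 6.08*u + 2.76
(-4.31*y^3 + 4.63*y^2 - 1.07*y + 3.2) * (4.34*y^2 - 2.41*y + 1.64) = -18.7054*y^5 + 30.4813*y^4 - 22.8705*y^3 + 24.0599*y^2 - 9.4668*y + 5.248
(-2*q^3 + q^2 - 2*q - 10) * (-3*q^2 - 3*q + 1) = 6*q^5 + 3*q^4 + q^3 + 37*q^2 + 28*q - 10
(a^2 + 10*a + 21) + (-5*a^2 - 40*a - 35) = -4*a^2 - 30*a - 14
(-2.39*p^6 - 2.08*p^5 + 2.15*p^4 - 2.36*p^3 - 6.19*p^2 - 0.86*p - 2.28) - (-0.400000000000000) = -2.39*p^6 - 2.08*p^5 + 2.15*p^4 - 2.36*p^3 - 6.19*p^2 - 0.86*p - 1.88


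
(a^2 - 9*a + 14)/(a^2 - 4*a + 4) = (a - 7)/(a - 2)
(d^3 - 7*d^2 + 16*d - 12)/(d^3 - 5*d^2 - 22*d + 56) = (d^2 - 5*d + 6)/(d^2 - 3*d - 28)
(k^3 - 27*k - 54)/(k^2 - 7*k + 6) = (k^2 + 6*k + 9)/(k - 1)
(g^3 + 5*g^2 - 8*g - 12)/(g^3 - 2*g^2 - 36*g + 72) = (g + 1)/(g - 6)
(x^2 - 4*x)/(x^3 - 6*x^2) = (x - 4)/(x*(x - 6))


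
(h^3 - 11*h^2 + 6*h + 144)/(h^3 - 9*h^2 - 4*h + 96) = (h - 6)/(h - 4)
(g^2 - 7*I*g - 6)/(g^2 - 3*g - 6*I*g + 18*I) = (g - I)/(g - 3)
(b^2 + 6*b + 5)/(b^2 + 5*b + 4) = (b + 5)/(b + 4)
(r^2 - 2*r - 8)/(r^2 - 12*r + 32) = (r + 2)/(r - 8)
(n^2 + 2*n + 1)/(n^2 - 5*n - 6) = (n + 1)/(n - 6)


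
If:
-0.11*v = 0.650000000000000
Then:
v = -5.91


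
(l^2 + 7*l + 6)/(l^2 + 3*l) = (l^2 + 7*l + 6)/(l*(l + 3))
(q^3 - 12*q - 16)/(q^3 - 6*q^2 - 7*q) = (-q^3 + 12*q + 16)/(q*(-q^2 + 6*q + 7))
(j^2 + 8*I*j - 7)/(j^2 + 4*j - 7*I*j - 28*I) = (j^2 + 8*I*j - 7)/(j^2 + j*(4 - 7*I) - 28*I)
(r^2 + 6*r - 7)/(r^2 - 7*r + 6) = (r + 7)/(r - 6)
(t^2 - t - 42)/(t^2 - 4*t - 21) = (t + 6)/(t + 3)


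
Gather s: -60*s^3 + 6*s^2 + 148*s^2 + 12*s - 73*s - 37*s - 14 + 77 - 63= -60*s^3 + 154*s^2 - 98*s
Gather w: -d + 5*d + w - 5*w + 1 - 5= 4*d - 4*w - 4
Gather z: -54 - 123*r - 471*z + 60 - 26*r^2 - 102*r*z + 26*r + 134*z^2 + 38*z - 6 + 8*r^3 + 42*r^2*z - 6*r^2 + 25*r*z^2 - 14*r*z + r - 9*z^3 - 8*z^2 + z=8*r^3 - 32*r^2 - 96*r - 9*z^3 + z^2*(25*r + 126) + z*(42*r^2 - 116*r - 432)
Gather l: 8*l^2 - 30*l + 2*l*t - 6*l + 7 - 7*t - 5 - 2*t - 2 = 8*l^2 + l*(2*t - 36) - 9*t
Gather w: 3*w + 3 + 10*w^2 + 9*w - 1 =10*w^2 + 12*w + 2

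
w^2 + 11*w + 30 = (w + 5)*(w + 6)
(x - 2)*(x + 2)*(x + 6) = x^3 + 6*x^2 - 4*x - 24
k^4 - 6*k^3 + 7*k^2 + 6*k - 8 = (k - 4)*(k - 2)*(k - 1)*(k + 1)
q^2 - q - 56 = (q - 8)*(q + 7)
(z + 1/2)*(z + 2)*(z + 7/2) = z^3 + 6*z^2 + 39*z/4 + 7/2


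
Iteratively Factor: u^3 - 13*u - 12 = (u + 1)*(u^2 - u - 12) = (u - 4)*(u + 1)*(u + 3)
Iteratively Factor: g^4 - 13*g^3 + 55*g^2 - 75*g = (g - 3)*(g^3 - 10*g^2 + 25*g) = g*(g - 3)*(g^2 - 10*g + 25) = g*(g - 5)*(g - 3)*(g - 5)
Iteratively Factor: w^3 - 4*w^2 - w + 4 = (w - 4)*(w^2 - 1) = (w - 4)*(w + 1)*(w - 1)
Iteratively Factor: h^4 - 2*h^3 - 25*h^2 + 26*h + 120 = (h + 2)*(h^3 - 4*h^2 - 17*h + 60) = (h + 2)*(h + 4)*(h^2 - 8*h + 15) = (h - 3)*(h + 2)*(h + 4)*(h - 5)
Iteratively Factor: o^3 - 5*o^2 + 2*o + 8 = (o - 2)*(o^2 - 3*o - 4) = (o - 4)*(o - 2)*(o + 1)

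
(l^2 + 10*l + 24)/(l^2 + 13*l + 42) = (l + 4)/(l + 7)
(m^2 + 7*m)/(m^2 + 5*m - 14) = m/(m - 2)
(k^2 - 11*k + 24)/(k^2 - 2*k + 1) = (k^2 - 11*k + 24)/(k^2 - 2*k + 1)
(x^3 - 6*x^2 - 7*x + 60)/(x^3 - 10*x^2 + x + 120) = (x - 4)/(x - 8)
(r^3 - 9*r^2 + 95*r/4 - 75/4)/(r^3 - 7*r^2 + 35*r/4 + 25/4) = (2*r - 3)/(2*r + 1)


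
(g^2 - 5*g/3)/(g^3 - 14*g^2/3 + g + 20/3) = g/(g^2 - 3*g - 4)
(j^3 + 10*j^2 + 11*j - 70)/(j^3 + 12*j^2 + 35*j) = (j - 2)/j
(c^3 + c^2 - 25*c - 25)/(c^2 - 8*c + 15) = (c^2 + 6*c + 5)/(c - 3)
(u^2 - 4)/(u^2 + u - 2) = (u - 2)/(u - 1)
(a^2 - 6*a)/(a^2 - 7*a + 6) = a/(a - 1)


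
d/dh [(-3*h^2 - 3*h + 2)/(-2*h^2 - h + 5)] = (-3*h^2 - 22*h - 13)/(4*h^4 + 4*h^3 - 19*h^2 - 10*h + 25)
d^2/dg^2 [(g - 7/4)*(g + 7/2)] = 2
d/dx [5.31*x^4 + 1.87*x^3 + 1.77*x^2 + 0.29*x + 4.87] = 21.24*x^3 + 5.61*x^2 + 3.54*x + 0.29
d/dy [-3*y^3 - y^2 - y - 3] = -9*y^2 - 2*y - 1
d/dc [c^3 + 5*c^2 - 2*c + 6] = 3*c^2 + 10*c - 2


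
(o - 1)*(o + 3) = o^2 + 2*o - 3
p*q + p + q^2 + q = (p + q)*(q + 1)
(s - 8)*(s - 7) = s^2 - 15*s + 56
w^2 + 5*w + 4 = (w + 1)*(w + 4)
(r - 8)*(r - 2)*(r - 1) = r^3 - 11*r^2 + 26*r - 16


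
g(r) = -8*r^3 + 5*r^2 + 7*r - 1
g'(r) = -24*r^2 + 10*r + 7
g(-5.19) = 1215.74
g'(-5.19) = -691.37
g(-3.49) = 375.54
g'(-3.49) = -320.22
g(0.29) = 1.26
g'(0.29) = 7.88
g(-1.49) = 26.13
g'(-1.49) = -61.18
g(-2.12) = 82.86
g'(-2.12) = -122.07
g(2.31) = -56.76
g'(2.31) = -97.97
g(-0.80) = 0.70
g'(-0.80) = -16.36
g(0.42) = 2.23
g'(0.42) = 6.97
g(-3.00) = 239.00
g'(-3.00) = -239.00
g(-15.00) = 28019.00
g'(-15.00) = -5543.00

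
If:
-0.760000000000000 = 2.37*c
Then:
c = -0.32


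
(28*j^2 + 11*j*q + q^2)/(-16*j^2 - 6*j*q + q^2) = (28*j^2 + 11*j*q + q^2)/(-16*j^2 - 6*j*q + q^2)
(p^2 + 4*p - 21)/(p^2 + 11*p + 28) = (p - 3)/(p + 4)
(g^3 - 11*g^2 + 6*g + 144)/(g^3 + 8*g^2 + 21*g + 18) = (g^2 - 14*g + 48)/(g^2 + 5*g + 6)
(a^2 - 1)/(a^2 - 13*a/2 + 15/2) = 2*(a^2 - 1)/(2*a^2 - 13*a + 15)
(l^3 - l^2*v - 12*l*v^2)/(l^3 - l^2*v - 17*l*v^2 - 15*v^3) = l*(-l + 4*v)/(-l^2 + 4*l*v + 5*v^2)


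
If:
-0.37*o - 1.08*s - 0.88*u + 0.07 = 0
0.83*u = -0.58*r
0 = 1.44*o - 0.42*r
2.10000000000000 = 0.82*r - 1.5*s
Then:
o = 5.53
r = 18.97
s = 8.97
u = -13.26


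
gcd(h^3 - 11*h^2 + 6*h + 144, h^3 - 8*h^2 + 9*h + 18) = h - 6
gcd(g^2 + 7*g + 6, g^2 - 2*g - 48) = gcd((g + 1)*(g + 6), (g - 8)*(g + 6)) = g + 6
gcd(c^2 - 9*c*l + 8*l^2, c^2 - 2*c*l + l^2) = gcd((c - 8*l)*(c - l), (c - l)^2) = c - l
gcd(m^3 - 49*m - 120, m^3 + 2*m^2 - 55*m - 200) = m^2 - 3*m - 40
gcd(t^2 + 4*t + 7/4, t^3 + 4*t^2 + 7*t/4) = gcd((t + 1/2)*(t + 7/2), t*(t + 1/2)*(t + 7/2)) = t^2 + 4*t + 7/4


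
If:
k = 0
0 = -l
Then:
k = 0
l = 0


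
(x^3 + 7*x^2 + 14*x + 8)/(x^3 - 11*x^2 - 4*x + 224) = (x^2 + 3*x + 2)/(x^2 - 15*x + 56)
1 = 1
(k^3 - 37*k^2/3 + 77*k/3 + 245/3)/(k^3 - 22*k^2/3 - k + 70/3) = (k - 7)/(k - 2)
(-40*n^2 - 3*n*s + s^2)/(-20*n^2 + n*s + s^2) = (-8*n + s)/(-4*n + s)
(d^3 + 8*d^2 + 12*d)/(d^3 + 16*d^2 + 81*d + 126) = d*(d + 2)/(d^2 + 10*d + 21)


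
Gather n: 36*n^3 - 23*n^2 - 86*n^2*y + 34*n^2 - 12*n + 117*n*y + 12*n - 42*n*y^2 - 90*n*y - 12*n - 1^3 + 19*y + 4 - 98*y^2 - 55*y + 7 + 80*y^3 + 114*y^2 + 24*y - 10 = 36*n^3 + n^2*(11 - 86*y) + n*(-42*y^2 + 27*y - 12) + 80*y^3 + 16*y^2 - 12*y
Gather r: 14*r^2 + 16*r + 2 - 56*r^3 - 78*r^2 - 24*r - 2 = -56*r^3 - 64*r^2 - 8*r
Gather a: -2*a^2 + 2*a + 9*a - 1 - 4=-2*a^2 + 11*a - 5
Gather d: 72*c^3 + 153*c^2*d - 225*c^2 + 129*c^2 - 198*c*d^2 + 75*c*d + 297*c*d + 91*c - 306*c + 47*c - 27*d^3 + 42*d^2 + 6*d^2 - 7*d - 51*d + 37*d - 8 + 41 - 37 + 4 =72*c^3 - 96*c^2 - 168*c - 27*d^3 + d^2*(48 - 198*c) + d*(153*c^2 + 372*c - 21)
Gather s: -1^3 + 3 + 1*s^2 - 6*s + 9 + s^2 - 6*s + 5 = 2*s^2 - 12*s + 16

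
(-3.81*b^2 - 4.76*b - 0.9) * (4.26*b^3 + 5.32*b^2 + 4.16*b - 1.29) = -16.2306*b^5 - 40.5468*b^4 - 45.0068*b^3 - 19.6747*b^2 + 2.3964*b + 1.161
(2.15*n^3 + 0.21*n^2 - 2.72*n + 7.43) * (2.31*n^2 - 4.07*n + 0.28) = 4.9665*n^5 - 8.2654*n^4 - 6.5359*n^3 + 28.2925*n^2 - 31.0017*n + 2.0804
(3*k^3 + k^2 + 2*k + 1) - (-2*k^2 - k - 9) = 3*k^3 + 3*k^2 + 3*k + 10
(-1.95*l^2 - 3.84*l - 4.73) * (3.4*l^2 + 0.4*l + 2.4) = -6.63*l^4 - 13.836*l^3 - 22.298*l^2 - 11.108*l - 11.352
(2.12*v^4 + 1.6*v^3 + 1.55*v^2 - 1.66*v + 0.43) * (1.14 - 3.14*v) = -6.6568*v^5 - 2.6072*v^4 - 3.043*v^3 + 6.9794*v^2 - 3.2426*v + 0.4902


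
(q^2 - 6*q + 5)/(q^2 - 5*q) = (q - 1)/q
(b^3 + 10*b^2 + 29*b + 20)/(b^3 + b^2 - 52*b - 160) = (b + 1)/(b - 8)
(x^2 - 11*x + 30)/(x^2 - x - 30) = (x - 5)/(x + 5)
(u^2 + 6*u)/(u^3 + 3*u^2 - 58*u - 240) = u/(u^2 - 3*u - 40)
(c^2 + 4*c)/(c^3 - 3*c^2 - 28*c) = 1/(c - 7)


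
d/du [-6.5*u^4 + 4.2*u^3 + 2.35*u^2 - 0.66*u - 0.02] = -26.0*u^3 + 12.6*u^2 + 4.7*u - 0.66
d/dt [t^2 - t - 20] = 2*t - 1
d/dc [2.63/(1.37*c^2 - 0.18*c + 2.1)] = (0.4734 - 7.2062*c)/(1.37*c^2 - 0.18*c + 2.1)^2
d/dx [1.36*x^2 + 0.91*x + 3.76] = 2.72*x + 0.91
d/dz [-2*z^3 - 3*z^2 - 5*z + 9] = -6*z^2 - 6*z - 5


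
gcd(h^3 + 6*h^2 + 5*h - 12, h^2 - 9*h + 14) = 1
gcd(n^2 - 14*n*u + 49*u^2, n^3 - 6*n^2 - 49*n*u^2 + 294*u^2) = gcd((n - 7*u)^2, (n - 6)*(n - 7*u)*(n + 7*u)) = -n + 7*u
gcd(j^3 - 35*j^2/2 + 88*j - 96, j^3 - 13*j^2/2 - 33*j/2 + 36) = j^2 - 19*j/2 + 12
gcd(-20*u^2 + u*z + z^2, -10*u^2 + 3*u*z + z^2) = 5*u + z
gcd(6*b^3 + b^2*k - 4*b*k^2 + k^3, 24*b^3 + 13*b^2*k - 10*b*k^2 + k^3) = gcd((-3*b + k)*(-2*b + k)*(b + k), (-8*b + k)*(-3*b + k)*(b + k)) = 3*b^2 + 2*b*k - k^2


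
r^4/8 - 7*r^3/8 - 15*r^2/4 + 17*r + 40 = (r/4 + 1)*(r/2 + 1)*(r - 8)*(r - 5)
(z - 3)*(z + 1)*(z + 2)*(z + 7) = z^4 + 7*z^3 - 7*z^2 - 55*z - 42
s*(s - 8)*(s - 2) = s^3 - 10*s^2 + 16*s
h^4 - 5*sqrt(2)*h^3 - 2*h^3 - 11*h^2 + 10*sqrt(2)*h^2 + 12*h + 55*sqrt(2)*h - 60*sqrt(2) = (h - 4)*(h - 1)*(h + 3)*(h - 5*sqrt(2))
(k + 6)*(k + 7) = k^2 + 13*k + 42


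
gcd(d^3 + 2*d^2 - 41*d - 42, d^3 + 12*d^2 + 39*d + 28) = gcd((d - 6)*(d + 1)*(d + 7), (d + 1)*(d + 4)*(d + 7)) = d^2 + 8*d + 7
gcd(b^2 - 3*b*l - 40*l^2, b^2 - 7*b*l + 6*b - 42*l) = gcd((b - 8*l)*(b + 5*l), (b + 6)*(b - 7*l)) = 1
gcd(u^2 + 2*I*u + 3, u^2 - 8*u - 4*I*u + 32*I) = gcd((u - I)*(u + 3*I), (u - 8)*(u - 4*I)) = 1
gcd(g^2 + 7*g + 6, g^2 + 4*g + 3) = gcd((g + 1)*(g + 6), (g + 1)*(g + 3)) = g + 1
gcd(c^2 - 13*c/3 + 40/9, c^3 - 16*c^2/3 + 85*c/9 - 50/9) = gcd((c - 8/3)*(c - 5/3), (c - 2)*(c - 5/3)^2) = c - 5/3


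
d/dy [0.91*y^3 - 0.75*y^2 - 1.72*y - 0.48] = 2.73*y^2 - 1.5*y - 1.72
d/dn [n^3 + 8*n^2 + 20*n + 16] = 3*n^2 + 16*n + 20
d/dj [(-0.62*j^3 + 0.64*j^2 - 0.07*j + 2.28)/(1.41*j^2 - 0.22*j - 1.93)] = (-0.8742*j^4 + 0.2728*j^3 + 3.5477*j^2 - 8.9*j + 0.6367)/(1.9881*j^4 - 0.6204*j^3 - 5.3942*j^2 + 0.8492*j + 3.7249)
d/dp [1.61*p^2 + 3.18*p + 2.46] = 3.22*p + 3.18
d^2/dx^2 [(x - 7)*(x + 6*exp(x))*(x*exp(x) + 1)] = x^3*exp(x) + 24*x^2*exp(2*x) - x^2*exp(x) - 120*x*exp(2*x) - 16*x*exp(x) - 156*exp(2*x) - 44*exp(x) + 2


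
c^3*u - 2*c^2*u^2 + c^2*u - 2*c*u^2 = c*(c - 2*u)*(c*u + u)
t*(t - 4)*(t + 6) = t^3 + 2*t^2 - 24*t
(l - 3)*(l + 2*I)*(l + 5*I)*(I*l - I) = I*l^4 - 7*l^3 - 4*I*l^3 + 28*l^2 - 7*I*l^2 - 21*l + 40*I*l - 30*I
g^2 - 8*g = g*(g - 8)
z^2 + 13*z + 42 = (z + 6)*(z + 7)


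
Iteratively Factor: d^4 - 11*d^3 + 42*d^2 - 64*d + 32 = (d - 2)*(d^3 - 9*d^2 + 24*d - 16) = (d - 4)*(d - 2)*(d^2 - 5*d + 4) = (d - 4)*(d - 2)*(d - 1)*(d - 4)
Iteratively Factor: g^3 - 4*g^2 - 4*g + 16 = (g + 2)*(g^2 - 6*g + 8) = (g - 2)*(g + 2)*(g - 4)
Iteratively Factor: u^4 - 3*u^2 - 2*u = (u + 1)*(u^3 - u^2 - 2*u) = (u + 1)^2*(u^2 - 2*u) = u*(u + 1)^2*(u - 2)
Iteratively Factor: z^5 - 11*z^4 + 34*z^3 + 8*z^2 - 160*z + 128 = (z - 4)*(z^4 - 7*z^3 + 6*z^2 + 32*z - 32) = (z - 4)*(z + 2)*(z^3 - 9*z^2 + 24*z - 16) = (z - 4)^2*(z + 2)*(z^2 - 5*z + 4) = (z - 4)^2*(z - 1)*(z + 2)*(z - 4)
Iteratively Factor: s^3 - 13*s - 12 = (s - 4)*(s^2 + 4*s + 3) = (s - 4)*(s + 1)*(s + 3)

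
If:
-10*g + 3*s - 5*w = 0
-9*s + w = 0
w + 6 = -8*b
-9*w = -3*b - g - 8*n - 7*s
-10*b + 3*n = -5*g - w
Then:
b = -462/1061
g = 1246/1061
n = -8180/3183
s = -890/3183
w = -2670/1061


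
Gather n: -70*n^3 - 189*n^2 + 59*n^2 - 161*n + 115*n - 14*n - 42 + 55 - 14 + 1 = -70*n^3 - 130*n^2 - 60*n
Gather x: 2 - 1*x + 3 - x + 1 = 6 - 2*x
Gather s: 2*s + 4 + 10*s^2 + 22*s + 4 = 10*s^2 + 24*s + 8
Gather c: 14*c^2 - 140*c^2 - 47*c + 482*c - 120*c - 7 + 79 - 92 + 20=-126*c^2 + 315*c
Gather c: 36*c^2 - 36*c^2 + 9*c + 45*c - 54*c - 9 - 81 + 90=0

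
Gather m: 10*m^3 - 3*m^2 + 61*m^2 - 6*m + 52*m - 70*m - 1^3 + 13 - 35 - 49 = 10*m^3 + 58*m^2 - 24*m - 72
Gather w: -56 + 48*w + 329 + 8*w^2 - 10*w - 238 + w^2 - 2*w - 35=9*w^2 + 36*w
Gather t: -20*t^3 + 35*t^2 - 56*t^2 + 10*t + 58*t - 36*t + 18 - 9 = -20*t^3 - 21*t^2 + 32*t + 9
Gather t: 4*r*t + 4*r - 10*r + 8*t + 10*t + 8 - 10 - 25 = -6*r + t*(4*r + 18) - 27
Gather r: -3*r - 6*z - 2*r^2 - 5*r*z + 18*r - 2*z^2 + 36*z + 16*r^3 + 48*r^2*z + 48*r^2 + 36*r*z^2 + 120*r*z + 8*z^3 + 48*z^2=16*r^3 + r^2*(48*z + 46) + r*(36*z^2 + 115*z + 15) + 8*z^3 + 46*z^2 + 30*z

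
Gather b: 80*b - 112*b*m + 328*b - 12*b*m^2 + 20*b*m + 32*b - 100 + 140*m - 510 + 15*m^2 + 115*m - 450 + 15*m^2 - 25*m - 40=b*(-12*m^2 - 92*m + 440) + 30*m^2 + 230*m - 1100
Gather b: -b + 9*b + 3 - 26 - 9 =8*b - 32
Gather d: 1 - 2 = -1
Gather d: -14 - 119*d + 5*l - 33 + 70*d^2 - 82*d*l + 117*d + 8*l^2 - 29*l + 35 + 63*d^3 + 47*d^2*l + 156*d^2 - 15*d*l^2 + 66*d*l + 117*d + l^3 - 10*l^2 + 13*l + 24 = 63*d^3 + d^2*(47*l + 226) + d*(-15*l^2 - 16*l + 115) + l^3 - 2*l^2 - 11*l + 12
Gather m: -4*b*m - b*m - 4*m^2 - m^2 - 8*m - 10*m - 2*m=-5*m^2 + m*(-5*b - 20)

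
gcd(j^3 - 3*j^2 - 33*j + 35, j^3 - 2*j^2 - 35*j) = j^2 - 2*j - 35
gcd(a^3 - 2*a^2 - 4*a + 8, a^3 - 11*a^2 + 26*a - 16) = a - 2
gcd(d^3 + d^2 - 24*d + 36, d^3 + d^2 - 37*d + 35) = 1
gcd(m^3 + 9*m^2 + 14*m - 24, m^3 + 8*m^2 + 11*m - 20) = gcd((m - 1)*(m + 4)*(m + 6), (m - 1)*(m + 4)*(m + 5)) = m^2 + 3*m - 4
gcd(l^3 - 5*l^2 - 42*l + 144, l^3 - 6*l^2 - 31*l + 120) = l^2 - 11*l + 24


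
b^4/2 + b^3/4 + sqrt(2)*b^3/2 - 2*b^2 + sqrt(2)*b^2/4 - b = b*(b/2 + sqrt(2))*(b + 1/2)*(b - sqrt(2))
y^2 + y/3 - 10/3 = (y - 5/3)*(y + 2)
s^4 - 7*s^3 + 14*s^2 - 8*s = s*(s - 4)*(s - 2)*(s - 1)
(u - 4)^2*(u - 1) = u^3 - 9*u^2 + 24*u - 16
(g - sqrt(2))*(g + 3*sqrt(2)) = g^2 + 2*sqrt(2)*g - 6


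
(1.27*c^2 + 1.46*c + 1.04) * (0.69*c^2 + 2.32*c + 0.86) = 0.8763*c^4 + 3.9538*c^3 + 5.197*c^2 + 3.6684*c + 0.8944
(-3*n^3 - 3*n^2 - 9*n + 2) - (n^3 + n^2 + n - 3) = -4*n^3 - 4*n^2 - 10*n + 5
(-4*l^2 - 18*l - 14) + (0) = -4*l^2 - 18*l - 14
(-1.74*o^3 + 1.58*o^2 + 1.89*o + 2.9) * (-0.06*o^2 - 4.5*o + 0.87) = 0.1044*o^5 + 7.7352*o^4 - 8.7372*o^3 - 7.3044*o^2 - 11.4057*o + 2.523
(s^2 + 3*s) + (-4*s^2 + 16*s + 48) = -3*s^2 + 19*s + 48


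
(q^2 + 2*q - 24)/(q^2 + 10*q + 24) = (q - 4)/(q + 4)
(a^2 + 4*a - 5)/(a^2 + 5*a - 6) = (a + 5)/(a + 6)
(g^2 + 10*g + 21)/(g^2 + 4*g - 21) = (g + 3)/(g - 3)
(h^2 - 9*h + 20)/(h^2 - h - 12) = (h - 5)/(h + 3)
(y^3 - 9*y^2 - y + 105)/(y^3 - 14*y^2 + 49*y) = (y^2 - 2*y - 15)/(y*(y - 7))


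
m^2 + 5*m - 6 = (m - 1)*(m + 6)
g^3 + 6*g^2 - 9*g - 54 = (g - 3)*(g + 3)*(g + 6)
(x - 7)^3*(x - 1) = x^4 - 22*x^3 + 168*x^2 - 490*x + 343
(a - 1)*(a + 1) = a^2 - 1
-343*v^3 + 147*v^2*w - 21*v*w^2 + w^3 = (-7*v + w)^3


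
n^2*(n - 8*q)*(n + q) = n^4 - 7*n^3*q - 8*n^2*q^2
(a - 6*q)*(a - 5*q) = a^2 - 11*a*q + 30*q^2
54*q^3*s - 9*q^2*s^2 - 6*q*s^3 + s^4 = s*(-6*q + s)*(-3*q + s)*(3*q + s)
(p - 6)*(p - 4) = p^2 - 10*p + 24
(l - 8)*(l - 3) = l^2 - 11*l + 24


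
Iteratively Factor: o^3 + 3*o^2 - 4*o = (o - 1)*(o^2 + 4*o) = (o - 1)*(o + 4)*(o)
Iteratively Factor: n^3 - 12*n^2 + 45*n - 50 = (n - 5)*(n^2 - 7*n + 10) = (n - 5)^2*(n - 2)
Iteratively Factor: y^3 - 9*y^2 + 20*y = (y - 5)*(y^2 - 4*y) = (y - 5)*(y - 4)*(y)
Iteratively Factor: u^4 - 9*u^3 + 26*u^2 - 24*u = (u - 2)*(u^3 - 7*u^2 + 12*u) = (u - 3)*(u - 2)*(u^2 - 4*u) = u*(u - 3)*(u - 2)*(u - 4)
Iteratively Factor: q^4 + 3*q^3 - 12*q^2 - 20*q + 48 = (q - 2)*(q^3 + 5*q^2 - 2*q - 24) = (q - 2)*(q + 4)*(q^2 + q - 6) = (q - 2)^2*(q + 4)*(q + 3)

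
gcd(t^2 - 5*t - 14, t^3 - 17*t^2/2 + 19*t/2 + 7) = t - 7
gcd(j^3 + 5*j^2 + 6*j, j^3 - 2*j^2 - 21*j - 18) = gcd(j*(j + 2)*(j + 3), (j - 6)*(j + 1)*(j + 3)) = j + 3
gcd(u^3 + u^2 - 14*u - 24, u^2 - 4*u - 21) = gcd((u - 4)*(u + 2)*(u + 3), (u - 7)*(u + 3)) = u + 3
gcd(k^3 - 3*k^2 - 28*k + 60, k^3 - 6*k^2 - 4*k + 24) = k^2 - 8*k + 12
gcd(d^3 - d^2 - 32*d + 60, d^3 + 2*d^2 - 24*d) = d + 6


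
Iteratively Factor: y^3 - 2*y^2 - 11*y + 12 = (y + 3)*(y^2 - 5*y + 4) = (y - 1)*(y + 3)*(y - 4)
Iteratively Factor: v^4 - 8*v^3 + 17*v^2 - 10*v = (v - 5)*(v^3 - 3*v^2 + 2*v) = (v - 5)*(v - 1)*(v^2 - 2*v) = v*(v - 5)*(v - 1)*(v - 2)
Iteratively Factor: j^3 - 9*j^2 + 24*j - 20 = (j - 5)*(j^2 - 4*j + 4) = (j - 5)*(j - 2)*(j - 2)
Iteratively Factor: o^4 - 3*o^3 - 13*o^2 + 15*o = (o)*(o^3 - 3*o^2 - 13*o + 15) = o*(o - 5)*(o^2 + 2*o - 3) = o*(o - 5)*(o - 1)*(o + 3)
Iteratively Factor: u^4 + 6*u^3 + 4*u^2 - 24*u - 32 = (u + 2)*(u^3 + 4*u^2 - 4*u - 16) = (u + 2)*(u + 4)*(u^2 - 4) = (u + 2)^2*(u + 4)*(u - 2)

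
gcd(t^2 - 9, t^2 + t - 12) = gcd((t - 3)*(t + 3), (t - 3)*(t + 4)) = t - 3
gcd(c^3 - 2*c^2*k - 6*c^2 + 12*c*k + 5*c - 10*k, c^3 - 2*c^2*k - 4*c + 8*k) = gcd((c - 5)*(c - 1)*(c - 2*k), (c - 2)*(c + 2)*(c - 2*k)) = c - 2*k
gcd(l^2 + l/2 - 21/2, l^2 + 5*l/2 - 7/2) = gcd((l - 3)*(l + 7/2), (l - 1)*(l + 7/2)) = l + 7/2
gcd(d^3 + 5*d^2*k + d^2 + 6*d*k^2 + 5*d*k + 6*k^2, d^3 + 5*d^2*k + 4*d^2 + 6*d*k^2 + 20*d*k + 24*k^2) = d^2 + 5*d*k + 6*k^2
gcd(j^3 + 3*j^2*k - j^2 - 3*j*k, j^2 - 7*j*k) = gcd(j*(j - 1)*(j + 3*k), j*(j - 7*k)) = j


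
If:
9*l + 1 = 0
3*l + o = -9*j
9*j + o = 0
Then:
No Solution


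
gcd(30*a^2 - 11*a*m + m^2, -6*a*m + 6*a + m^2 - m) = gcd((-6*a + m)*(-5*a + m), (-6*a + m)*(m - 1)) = 6*a - m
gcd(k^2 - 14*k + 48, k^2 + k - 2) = 1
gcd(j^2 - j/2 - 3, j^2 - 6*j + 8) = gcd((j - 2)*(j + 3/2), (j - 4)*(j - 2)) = j - 2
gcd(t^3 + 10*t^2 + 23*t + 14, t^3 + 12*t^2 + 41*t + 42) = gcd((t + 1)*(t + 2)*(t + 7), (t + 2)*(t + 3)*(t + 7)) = t^2 + 9*t + 14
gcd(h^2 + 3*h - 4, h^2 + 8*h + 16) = h + 4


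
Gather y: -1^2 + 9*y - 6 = 9*y - 7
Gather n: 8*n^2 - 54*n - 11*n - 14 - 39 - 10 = 8*n^2 - 65*n - 63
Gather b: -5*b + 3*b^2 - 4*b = 3*b^2 - 9*b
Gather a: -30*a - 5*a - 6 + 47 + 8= 49 - 35*a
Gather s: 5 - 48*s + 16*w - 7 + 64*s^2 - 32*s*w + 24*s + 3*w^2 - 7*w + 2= 64*s^2 + s*(-32*w - 24) + 3*w^2 + 9*w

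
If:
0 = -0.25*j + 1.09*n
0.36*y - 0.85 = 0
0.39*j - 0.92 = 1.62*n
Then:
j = 49.89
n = 11.44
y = 2.36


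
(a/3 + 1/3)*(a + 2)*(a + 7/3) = a^3/3 + 16*a^2/9 + 3*a + 14/9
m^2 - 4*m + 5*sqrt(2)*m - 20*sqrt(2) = (m - 4)*(m + 5*sqrt(2))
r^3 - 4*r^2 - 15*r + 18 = (r - 6)*(r - 1)*(r + 3)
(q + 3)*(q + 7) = q^2 + 10*q + 21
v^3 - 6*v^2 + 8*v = v*(v - 4)*(v - 2)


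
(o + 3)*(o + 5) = o^2 + 8*o + 15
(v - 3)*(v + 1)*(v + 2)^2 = v^4 + 2*v^3 - 7*v^2 - 20*v - 12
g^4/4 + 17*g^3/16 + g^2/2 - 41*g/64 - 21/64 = (g/4 + 1/4)*(g - 3/4)*(g + 1/2)*(g + 7/2)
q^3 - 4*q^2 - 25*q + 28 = (q - 7)*(q - 1)*(q + 4)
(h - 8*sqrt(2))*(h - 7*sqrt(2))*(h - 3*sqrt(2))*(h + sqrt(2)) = h^4 - 17*sqrt(2)*h^3 + 166*h^2 - 134*sqrt(2)*h - 672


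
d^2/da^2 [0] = 0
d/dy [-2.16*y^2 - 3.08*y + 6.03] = -4.32*y - 3.08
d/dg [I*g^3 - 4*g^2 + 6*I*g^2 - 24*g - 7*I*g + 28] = 3*I*g^2 + g*(-8 + 12*I) - 24 - 7*I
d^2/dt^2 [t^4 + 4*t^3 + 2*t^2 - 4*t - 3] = 12*t^2 + 24*t + 4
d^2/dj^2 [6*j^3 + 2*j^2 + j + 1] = 36*j + 4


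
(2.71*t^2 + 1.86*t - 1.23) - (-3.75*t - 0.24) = 2.71*t^2 + 5.61*t - 0.99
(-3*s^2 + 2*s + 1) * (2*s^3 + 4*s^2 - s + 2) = -6*s^5 - 8*s^4 + 13*s^3 - 4*s^2 + 3*s + 2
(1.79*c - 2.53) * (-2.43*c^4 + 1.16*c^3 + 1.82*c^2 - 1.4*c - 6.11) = -4.3497*c^5 + 8.2243*c^4 + 0.323*c^3 - 7.1106*c^2 - 7.3949*c + 15.4583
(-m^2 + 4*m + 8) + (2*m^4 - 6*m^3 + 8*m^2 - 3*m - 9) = 2*m^4 - 6*m^3 + 7*m^2 + m - 1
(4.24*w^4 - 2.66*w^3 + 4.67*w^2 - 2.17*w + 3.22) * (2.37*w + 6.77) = 10.0488*w^5 + 22.4006*w^4 - 6.9403*w^3 + 26.473*w^2 - 7.0595*w + 21.7994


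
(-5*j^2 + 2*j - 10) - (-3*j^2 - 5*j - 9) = -2*j^2 + 7*j - 1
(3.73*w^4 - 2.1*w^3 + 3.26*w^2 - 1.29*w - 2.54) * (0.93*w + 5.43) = 3.4689*w^5 + 18.3009*w^4 - 8.3712*w^3 + 16.5021*w^2 - 9.3669*w - 13.7922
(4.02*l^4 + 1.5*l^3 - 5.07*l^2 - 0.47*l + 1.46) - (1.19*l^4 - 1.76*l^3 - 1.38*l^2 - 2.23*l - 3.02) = 2.83*l^4 + 3.26*l^3 - 3.69*l^2 + 1.76*l + 4.48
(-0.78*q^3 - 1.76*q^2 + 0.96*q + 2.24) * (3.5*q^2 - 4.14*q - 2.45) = -2.73*q^5 - 2.9308*q^4 + 12.5574*q^3 + 8.1776*q^2 - 11.6256*q - 5.488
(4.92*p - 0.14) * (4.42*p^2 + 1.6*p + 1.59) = 21.7464*p^3 + 7.2532*p^2 + 7.5988*p - 0.2226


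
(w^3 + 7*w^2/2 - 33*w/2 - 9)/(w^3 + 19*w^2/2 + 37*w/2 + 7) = (w^2 + 3*w - 18)/(w^2 + 9*w + 14)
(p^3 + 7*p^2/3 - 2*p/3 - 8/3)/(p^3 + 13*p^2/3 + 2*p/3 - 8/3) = (3*p^3 + 7*p^2 - 2*p - 8)/(3*p^3 + 13*p^2 + 2*p - 8)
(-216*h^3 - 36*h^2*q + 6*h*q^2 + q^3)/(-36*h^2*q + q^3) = (6*h + q)/q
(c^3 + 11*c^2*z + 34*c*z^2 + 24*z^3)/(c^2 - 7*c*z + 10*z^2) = (c^3 + 11*c^2*z + 34*c*z^2 + 24*z^3)/(c^2 - 7*c*z + 10*z^2)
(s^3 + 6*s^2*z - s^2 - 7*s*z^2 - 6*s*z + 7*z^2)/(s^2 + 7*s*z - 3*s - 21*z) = (s^2 - s*z - s + z)/(s - 3)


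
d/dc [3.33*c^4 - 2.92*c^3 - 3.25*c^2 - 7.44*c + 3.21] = 13.32*c^3 - 8.76*c^2 - 6.5*c - 7.44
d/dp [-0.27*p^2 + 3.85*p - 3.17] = 3.85 - 0.54*p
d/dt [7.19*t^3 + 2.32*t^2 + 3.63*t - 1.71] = 21.57*t^2 + 4.64*t + 3.63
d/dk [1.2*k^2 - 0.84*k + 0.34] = 2.4*k - 0.84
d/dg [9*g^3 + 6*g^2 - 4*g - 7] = 27*g^2 + 12*g - 4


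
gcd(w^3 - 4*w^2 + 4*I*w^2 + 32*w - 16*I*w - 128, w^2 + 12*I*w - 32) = w + 8*I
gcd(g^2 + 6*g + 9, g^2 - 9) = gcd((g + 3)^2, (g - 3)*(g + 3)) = g + 3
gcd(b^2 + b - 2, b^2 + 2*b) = b + 2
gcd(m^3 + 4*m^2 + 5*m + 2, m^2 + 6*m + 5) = m + 1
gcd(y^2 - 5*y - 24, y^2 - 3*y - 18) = y + 3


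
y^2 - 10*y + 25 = (y - 5)^2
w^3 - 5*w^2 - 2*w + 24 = (w - 4)*(w - 3)*(w + 2)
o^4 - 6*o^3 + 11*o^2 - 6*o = o*(o - 3)*(o - 2)*(o - 1)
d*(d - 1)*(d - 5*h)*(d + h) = d^4 - 4*d^3*h - d^3 - 5*d^2*h^2 + 4*d^2*h + 5*d*h^2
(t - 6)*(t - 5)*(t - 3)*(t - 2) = t^4 - 16*t^3 + 91*t^2 - 216*t + 180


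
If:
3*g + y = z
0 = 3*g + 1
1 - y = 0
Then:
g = -1/3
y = 1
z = 0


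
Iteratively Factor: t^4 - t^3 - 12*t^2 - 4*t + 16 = (t + 2)*(t^3 - 3*t^2 - 6*t + 8) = (t - 4)*(t + 2)*(t^2 + t - 2) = (t - 4)*(t - 1)*(t + 2)*(t + 2)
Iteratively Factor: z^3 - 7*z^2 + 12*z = (z - 3)*(z^2 - 4*z) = z*(z - 3)*(z - 4)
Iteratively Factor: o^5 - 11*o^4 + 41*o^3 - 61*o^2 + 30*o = (o - 5)*(o^4 - 6*o^3 + 11*o^2 - 6*o) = (o - 5)*(o - 3)*(o^3 - 3*o^2 + 2*o) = (o - 5)*(o - 3)*(o - 2)*(o^2 - o) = o*(o - 5)*(o - 3)*(o - 2)*(o - 1)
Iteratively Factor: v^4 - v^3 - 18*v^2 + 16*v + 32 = (v + 1)*(v^3 - 2*v^2 - 16*v + 32) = (v + 1)*(v + 4)*(v^2 - 6*v + 8) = (v - 2)*(v + 1)*(v + 4)*(v - 4)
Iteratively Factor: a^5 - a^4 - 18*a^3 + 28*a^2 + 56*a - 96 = (a - 2)*(a^4 + a^3 - 16*a^2 - 4*a + 48) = (a - 2)*(a + 4)*(a^3 - 3*a^2 - 4*a + 12) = (a - 3)*(a - 2)*(a + 4)*(a^2 - 4) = (a - 3)*(a - 2)^2*(a + 4)*(a + 2)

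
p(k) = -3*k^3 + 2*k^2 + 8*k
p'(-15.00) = -2077.00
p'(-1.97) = -34.81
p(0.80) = 6.14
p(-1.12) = -2.24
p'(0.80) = 5.44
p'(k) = -9*k^2 + 4*k + 8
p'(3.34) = -79.04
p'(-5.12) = -248.41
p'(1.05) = 2.28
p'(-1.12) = -7.77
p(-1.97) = 14.94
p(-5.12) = 414.12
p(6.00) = -528.00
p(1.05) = 7.13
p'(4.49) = -155.48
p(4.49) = -195.32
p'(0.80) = 5.44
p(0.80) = 6.14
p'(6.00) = -292.00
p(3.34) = -62.75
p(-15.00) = 10455.00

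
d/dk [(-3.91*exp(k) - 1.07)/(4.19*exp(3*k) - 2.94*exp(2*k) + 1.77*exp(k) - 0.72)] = (32.7658*exp(3*k) + 1.9545*exp(2*k) - 6.2916*exp(k) + 4.7091)*exp(k)/(17.5561*exp(6*k) - 24.6372*exp(5*k) + 23.4762*exp(4*k) - 16.4412*exp(3*k) + 7.3665*exp(2*k) - 2.5488*exp(k) + 0.5184)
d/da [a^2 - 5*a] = 2*a - 5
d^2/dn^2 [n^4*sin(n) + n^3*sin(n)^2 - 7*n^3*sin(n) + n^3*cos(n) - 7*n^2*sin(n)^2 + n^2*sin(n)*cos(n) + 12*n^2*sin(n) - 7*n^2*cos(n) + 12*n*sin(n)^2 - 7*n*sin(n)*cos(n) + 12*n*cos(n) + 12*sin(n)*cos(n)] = -n^4*sin(n) + 7*sqrt(2)*n^3*sin(n + pi/4) + 2*n^3*cos(2*n) - 6*n^2*sin(n) + 4*n^2*sin(2*n) - 35*n^2*cos(n) - 14*n^2*cos(2*n) - 14*n*sin(n) - 14*n*sin(2*n) + 42*n*cos(n) + 25*n*cos(2*n) + 3*n + sin(2*n) - 14*cos(n) - 7*cos(2*n) - 7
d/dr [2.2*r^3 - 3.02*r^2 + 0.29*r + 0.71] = 6.6*r^2 - 6.04*r + 0.29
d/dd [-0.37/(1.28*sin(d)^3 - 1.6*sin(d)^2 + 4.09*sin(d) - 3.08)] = (1.4208*sin(d)^2 - 1.184*sin(d) + 1.5133)*cos(d)/(1.28*sin(d)^3 - 1.6*sin(d)^2 + 4.09*sin(d) - 3.08)^2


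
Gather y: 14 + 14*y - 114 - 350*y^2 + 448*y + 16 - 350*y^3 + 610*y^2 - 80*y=-350*y^3 + 260*y^2 + 382*y - 84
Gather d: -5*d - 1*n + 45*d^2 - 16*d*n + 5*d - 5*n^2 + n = 45*d^2 - 16*d*n - 5*n^2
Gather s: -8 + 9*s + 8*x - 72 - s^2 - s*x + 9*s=-s^2 + s*(18 - x) + 8*x - 80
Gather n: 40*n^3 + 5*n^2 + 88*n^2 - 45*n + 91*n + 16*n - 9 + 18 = 40*n^3 + 93*n^2 + 62*n + 9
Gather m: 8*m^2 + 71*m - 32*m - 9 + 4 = 8*m^2 + 39*m - 5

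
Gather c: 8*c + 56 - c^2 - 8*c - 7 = 49 - c^2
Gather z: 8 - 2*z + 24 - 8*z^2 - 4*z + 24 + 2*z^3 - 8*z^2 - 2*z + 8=2*z^3 - 16*z^2 - 8*z + 64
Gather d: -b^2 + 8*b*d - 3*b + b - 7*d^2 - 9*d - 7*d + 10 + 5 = -b^2 - 2*b - 7*d^2 + d*(8*b - 16) + 15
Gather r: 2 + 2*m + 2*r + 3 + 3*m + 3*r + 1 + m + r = 6*m + 6*r + 6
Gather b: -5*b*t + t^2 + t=-5*b*t + t^2 + t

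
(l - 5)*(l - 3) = l^2 - 8*l + 15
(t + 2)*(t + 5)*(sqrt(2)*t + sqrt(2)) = sqrt(2)*t^3 + 8*sqrt(2)*t^2 + 17*sqrt(2)*t + 10*sqrt(2)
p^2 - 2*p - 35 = (p - 7)*(p + 5)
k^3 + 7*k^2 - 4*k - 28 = (k - 2)*(k + 2)*(k + 7)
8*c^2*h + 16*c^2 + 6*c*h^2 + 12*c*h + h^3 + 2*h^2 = (2*c + h)*(4*c + h)*(h + 2)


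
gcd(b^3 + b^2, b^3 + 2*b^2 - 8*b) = b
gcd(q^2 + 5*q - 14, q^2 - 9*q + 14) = q - 2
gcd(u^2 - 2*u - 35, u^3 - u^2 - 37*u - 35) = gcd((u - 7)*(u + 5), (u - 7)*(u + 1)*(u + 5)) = u^2 - 2*u - 35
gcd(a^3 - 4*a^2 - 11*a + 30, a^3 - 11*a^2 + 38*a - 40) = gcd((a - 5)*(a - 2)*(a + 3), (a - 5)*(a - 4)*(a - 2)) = a^2 - 7*a + 10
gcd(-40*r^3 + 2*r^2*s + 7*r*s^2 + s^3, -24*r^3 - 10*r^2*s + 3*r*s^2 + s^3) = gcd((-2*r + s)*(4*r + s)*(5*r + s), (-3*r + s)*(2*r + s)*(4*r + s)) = 4*r + s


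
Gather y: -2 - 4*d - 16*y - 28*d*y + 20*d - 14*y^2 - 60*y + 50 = 16*d - 14*y^2 + y*(-28*d - 76) + 48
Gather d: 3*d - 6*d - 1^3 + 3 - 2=-3*d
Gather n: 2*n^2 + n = 2*n^2 + n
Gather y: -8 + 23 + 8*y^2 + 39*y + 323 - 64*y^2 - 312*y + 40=-56*y^2 - 273*y + 378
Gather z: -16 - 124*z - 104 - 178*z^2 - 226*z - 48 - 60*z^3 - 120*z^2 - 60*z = -60*z^3 - 298*z^2 - 410*z - 168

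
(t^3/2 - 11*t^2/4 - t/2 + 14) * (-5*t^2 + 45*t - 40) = -5*t^5/2 + 145*t^4/4 - 565*t^3/4 + 35*t^2/2 + 650*t - 560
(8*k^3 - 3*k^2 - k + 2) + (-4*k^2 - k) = 8*k^3 - 7*k^2 - 2*k + 2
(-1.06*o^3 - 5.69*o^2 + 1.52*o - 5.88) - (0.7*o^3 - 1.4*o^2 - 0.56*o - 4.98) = -1.76*o^3 - 4.29*o^2 + 2.08*o - 0.899999999999999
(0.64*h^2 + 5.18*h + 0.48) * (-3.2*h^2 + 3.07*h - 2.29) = -2.048*h^4 - 14.6112*h^3 + 12.901*h^2 - 10.3886*h - 1.0992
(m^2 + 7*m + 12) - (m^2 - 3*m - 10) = 10*m + 22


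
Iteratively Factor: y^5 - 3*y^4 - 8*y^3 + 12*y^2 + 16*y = (y - 4)*(y^4 + y^3 - 4*y^2 - 4*y) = (y - 4)*(y + 1)*(y^3 - 4*y) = y*(y - 4)*(y + 1)*(y^2 - 4) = y*(y - 4)*(y + 1)*(y + 2)*(y - 2)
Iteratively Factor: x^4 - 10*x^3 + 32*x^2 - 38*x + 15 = (x - 1)*(x^3 - 9*x^2 + 23*x - 15) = (x - 5)*(x - 1)*(x^2 - 4*x + 3) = (x - 5)*(x - 1)^2*(x - 3)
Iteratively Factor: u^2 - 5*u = (u)*(u - 5)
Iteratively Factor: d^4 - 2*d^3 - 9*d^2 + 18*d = (d - 2)*(d^3 - 9*d) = (d - 3)*(d - 2)*(d^2 + 3*d) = d*(d - 3)*(d - 2)*(d + 3)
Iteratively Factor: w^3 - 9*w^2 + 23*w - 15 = (w - 3)*(w^2 - 6*w + 5) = (w - 3)*(w - 1)*(w - 5)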